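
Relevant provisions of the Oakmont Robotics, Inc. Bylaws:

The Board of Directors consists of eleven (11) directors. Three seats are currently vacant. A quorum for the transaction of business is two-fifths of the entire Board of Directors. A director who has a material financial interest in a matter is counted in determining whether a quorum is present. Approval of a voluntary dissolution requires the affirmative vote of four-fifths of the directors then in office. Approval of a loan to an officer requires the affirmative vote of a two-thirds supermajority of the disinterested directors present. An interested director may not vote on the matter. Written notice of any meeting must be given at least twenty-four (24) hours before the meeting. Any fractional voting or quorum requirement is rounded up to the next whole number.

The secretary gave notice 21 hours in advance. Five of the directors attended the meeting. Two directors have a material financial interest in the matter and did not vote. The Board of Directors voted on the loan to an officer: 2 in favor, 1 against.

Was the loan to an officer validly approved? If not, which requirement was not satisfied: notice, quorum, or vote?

Notice: 21 hours given; 24 required (21 < 24). Not satisfied.
Quorum: 5 present (interested directors count toward quorum); quorum is 5. Satisfied.
Vote: the loan to an officer requires two-thirds of the disinterested directors present (5 − 2 = 3). 2/3 of 3 = 2, so 2 affirmative votes are needed; 2 voted in favor. Satisfied.

Invalid — notice requirement not satisfied.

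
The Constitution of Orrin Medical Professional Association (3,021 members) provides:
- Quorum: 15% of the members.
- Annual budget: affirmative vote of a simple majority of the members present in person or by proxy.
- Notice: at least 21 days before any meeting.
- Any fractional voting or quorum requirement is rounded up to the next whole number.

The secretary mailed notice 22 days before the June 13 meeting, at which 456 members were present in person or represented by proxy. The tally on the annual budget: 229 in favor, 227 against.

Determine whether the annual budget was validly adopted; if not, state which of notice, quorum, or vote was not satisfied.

Notice: 22 days given; 21 required. Satisfied.
Quorum: 15% of 3,021 = 453.15, rounded up to 454; 456 present. Satisfied.
Vote: requires a majority of those present (456); a majority of 456 is 229, so 229 needed; 229 in favor. Satisfied.

Valid — all requirements satisfied.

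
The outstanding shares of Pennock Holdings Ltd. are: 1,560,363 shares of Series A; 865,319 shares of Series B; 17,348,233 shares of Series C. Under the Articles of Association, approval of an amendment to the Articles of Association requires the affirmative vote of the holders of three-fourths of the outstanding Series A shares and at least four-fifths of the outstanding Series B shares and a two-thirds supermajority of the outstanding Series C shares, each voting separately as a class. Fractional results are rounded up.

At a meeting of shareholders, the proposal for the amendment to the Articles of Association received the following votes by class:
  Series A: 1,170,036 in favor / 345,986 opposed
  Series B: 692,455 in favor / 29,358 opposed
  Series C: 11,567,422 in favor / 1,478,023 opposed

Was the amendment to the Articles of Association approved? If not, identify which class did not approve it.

Not approved — the Series A shares did not give the required vote.

Series A: 3/4 of 1560363 = 1170272.25, rounded up to 1170273; 1,170,273 required, 1,170,036 in favor — not approved.
Series B: 4/5 of 865319 = 692255.20, rounded up to 692256; 692,256 required, 692,455 in favor — approved.
Series C: 2/3 of 17348233 = 11565488.67, rounded up to 11565489; 11,565,489 required, 11,567,422 in favor — approved.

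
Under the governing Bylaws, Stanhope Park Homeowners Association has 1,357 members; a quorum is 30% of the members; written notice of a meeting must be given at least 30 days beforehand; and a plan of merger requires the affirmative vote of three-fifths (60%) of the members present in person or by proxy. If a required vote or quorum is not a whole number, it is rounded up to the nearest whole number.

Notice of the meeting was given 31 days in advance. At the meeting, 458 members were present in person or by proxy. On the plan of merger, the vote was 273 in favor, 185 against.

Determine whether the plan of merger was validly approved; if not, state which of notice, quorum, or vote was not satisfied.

Invalid — vote requirement not satisfied.

Notice: 31 days given; 30 required. Satisfied.
Quorum: 30% of 1,357 = 407.10, rounded up to 408; 458 present. Satisfied.
Vote: requires three-fifths of those present (458); 3/5 of 458 = 274.80, rounded up to 275, so 275 needed; 273 in favor. Not satisfied.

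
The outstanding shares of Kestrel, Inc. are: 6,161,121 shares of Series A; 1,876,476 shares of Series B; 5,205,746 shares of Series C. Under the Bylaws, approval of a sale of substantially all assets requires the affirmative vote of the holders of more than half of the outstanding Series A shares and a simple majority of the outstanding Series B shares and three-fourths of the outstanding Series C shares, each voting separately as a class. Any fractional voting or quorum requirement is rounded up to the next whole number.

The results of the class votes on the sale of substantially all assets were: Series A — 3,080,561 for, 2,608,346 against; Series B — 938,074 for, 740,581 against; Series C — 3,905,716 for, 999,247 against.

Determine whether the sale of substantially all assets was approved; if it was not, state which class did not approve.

Series A: a majority of 6161121 is 3080561; 3,080,561 required, 3,080,561 in favor — approved.
Series B: a majority of 1876476 is 938239; 938,239 required, 938,074 in favor — not approved.
Series C: 3/4 of 5205746 = 3904309.50, rounded up to 3904310; 3,904,310 required, 3,905,716 in favor — approved.

Not approved — the Series B shares did not give the required vote.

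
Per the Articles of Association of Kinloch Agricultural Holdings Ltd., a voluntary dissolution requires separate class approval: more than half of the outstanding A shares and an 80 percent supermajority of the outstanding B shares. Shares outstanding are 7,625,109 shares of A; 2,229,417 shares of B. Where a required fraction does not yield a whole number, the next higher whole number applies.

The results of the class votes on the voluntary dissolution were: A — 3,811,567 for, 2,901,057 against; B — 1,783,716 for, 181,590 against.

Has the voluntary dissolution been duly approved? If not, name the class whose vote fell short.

Not approved — the A shares did not give the required vote.

A: a majority of 7625109 is 3812555; 3,812,555 required, 3,811,567 in favor — not approved.
B: 4/5 of 2229417 = 1783533.60, rounded up to 1783534; 1,783,534 required, 1,783,716 in favor — approved.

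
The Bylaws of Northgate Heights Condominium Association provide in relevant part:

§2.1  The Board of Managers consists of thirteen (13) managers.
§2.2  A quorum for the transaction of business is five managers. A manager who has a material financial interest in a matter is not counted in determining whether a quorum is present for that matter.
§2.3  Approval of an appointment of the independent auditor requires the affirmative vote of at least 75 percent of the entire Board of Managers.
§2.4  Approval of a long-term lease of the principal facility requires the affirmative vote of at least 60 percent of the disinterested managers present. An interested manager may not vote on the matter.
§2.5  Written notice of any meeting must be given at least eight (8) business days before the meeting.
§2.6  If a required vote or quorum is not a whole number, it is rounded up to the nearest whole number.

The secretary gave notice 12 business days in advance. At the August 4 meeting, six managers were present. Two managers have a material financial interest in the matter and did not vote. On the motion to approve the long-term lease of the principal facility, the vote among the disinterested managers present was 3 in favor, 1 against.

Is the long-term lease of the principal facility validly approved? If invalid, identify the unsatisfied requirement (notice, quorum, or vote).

Notice: 12 business days given; 8 required (12 ≥ 8). Satisfied.
Quorum: 6 present, but the 2 interested managers do not count, leaving 4. Quorum is 5. Not satisfied.
Vote: the long-term lease of the principal facility requires three-fifths of the disinterested managers present (6 − 2 = 4). 3/5 of 4 = 2.40, rounded up to 3, so 3 affirmative votes are needed; 3 voted in favor. Satisfied. (Moot — without a quorum no business can be validly transacted.)

Invalid — quorum requirement not satisfied.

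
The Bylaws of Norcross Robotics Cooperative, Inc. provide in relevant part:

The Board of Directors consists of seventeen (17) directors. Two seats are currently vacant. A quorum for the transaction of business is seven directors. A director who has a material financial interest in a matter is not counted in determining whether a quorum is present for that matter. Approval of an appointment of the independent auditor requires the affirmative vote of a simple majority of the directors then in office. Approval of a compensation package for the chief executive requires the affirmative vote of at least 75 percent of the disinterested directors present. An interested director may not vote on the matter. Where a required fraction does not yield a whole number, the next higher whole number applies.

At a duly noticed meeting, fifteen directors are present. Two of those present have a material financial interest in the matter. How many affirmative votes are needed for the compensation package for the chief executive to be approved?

The compensation package for the chief executive requires three-fourths of the disinterested directors present (15 − 2 = 13).
3/4 of 13 = 9.75, rounded up to 10.

10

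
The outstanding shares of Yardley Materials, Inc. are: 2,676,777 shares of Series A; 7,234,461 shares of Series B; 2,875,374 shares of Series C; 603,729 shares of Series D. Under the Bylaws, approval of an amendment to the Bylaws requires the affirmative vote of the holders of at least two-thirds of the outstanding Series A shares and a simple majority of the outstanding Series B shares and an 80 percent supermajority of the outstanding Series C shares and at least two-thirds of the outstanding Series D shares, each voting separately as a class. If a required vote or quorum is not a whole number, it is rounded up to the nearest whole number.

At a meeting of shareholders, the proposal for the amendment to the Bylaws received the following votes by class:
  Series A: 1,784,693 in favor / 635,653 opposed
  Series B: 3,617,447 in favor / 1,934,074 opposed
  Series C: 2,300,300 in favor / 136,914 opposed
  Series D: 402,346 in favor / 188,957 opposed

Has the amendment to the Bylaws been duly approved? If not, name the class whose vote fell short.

Series A: 2/3 of 2676777 = 1784518; 1,784,518 required, 1,784,693 in favor — approved.
Series B: a majority of 7234461 is 3617231; 3,617,231 required, 3,617,447 in favor — approved.
Series C: 4/5 of 2875374 = 2300299.20, rounded up to 2300300; 2,300,300 required, 2,300,300 in favor — approved.
Series D: 2/3 of 603729 = 402486; 402,486 required, 402,346 in favor — not approved.

Not approved — the Series D shares did not give the required vote.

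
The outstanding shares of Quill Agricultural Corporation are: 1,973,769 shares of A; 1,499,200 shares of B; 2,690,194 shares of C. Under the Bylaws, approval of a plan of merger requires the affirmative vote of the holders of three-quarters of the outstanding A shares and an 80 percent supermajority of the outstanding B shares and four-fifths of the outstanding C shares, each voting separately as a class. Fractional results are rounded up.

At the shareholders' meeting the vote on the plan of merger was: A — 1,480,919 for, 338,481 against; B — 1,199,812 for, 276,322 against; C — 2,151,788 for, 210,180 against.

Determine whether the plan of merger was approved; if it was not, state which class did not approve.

A: 3/4 of 1973769 = 1480326.75, rounded up to 1480327; 1,480,327 required, 1,480,919 in favor — approved.
B: 4/5 of 1499200 = 1199360; 1,199,360 required, 1,199,812 in favor — approved.
C: 4/5 of 2690194 = 2152155.20, rounded up to 2152156; 2,152,156 required, 2,151,788 in favor — not approved.

Not approved — the C shares did not give the required vote.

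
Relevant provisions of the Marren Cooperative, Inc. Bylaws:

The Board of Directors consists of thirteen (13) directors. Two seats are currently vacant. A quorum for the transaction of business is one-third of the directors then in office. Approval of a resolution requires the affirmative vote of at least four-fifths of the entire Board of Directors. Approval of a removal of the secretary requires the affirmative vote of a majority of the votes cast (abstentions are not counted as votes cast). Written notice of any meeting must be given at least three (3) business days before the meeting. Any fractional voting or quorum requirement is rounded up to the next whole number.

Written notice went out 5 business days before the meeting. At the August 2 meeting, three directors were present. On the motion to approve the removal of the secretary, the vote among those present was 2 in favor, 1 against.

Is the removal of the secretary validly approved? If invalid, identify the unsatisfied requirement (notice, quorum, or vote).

Invalid — quorum requirement not satisfied.

Notice: 5 business days given; 3 required (5 ≥ 3). Satisfied.
Quorum: 3 present; quorum is 4. Not satisfied.
Vote: the removal of the secretary requires a majority of the votes cast (3). A majority of 3 is 2, so 2 affirmative votes are needed; 2 voted in favor. Satisfied. (Moot — without a quorum no business can be validly transacted.)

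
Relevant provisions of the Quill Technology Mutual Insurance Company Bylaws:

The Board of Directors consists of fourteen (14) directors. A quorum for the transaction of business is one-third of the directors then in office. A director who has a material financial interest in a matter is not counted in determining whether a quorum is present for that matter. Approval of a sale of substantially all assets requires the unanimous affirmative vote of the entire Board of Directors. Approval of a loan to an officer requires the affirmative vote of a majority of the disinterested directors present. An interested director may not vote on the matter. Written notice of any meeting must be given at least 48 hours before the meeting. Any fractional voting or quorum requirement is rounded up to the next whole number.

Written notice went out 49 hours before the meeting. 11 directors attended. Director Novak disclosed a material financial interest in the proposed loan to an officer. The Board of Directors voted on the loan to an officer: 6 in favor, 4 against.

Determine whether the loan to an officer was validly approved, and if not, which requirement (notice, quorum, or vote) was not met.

Notice: 49 hours given; 48 required (49 ≥ 48). Satisfied.
Quorum: 11 present, but the 1 interested director does not count, leaving 10. Quorum is 5. Satisfied.
Vote: the loan to an officer requires a majority of the disinterested directors present (11 − 1 = 10). A majority of 10 is 6, so 6 affirmative votes are needed; 6 voted in favor. Satisfied.

Valid — all requirements satisfied.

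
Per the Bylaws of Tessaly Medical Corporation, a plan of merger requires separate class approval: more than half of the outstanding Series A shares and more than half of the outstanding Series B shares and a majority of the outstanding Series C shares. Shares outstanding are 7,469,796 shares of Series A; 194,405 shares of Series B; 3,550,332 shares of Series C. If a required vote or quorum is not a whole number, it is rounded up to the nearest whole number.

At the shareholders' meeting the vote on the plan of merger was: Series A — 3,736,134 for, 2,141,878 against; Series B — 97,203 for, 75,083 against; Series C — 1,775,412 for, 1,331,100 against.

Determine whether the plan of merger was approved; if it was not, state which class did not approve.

Series A: a majority of 7469796 is 3734899; 3,734,899 required, 3,736,134 in favor — approved.
Series B: a majority of 194405 is 97203; 97,203 required, 97,203 in favor — approved.
Series C: a majority of 3550332 is 1775167; 1,775,167 required, 1,775,412 in favor — approved.

Approved — every class gave the required vote.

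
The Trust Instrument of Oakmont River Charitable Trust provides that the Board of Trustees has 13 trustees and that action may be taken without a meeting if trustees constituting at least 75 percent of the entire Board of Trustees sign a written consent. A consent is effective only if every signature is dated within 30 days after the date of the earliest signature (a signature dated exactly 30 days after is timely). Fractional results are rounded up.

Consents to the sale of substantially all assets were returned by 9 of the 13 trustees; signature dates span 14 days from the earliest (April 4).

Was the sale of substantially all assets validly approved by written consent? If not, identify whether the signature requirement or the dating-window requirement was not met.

Signatures required: at least 75 percent of 13 — 3/4 of 13 = 9.75, rounded up to 10, so 10 needed; 9 signed. Insufficient.
Dating window: the latest signature is 14 days after the earliest; the limit is 30 days. Within the window.

Not effective — insufficient signatures.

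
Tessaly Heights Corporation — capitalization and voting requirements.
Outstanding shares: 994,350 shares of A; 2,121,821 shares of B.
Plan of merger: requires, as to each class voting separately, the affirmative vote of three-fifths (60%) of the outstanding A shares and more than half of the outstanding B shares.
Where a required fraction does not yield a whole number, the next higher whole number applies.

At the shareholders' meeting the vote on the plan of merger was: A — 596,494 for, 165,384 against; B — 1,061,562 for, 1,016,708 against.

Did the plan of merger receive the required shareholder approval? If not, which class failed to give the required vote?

A: 3/5 of 994350 = 596610; 596,610 required, 596,494 in favor — not approved.
B: a majority of 2121821 is 1060911; 1,060,911 required, 1,061,562 in favor — approved.

Not approved — the A shares did not give the required vote.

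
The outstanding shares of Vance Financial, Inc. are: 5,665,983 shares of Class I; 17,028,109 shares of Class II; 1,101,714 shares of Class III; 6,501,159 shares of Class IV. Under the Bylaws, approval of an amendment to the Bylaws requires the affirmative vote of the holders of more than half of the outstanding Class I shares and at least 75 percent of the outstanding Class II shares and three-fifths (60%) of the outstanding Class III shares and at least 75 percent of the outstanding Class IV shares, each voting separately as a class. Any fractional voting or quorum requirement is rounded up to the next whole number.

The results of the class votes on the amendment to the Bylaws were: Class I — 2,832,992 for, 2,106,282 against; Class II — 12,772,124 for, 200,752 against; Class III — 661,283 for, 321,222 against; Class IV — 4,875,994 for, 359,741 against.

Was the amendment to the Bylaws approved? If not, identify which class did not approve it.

Approved — every class gave the required vote.

Class I: a majority of 5665983 is 2832992; 2,832,992 required, 2,832,992 in favor — approved.
Class II: 3/4 of 17028109 = 12771081.75, rounded up to 12771082; 12,771,082 required, 12,772,124 in favor — approved.
Class III: 3/5 of 1101714 = 661028.40, rounded up to 661029; 661,029 required, 661,283 in favor — approved.
Class IV: 3/4 of 6501159 = 4875869.25, rounded up to 4875870; 4,875,870 required, 4,875,994 in favor — approved.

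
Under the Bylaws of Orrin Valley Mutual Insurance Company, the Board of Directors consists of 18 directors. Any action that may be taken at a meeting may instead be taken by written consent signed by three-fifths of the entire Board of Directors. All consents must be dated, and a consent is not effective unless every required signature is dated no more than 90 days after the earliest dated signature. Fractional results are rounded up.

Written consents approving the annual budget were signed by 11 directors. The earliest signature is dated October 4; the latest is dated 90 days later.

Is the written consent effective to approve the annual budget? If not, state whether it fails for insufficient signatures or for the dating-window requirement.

Effective — both the signature and dating-window requirements are satisfied.

Signatures required: three-fifths of 18 — 3/5 of 18 = 10.80, rounded up to 11, so 11 needed; 11 signed. Sufficient.
Dating window: the latest signature is 90 days after the earliest; the limit is 90 days. Within the window.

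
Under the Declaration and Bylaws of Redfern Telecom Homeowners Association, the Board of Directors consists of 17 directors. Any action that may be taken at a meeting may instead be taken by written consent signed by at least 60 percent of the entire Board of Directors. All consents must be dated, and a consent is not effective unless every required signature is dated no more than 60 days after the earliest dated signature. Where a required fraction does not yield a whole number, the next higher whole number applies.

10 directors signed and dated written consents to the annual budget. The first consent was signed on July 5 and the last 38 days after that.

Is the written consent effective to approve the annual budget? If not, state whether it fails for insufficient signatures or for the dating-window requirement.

Signatures required: at least 60 percent of 17 — 3/5 of 17 = 10.20, rounded up to 11, so 11 needed; 10 signed. Insufficient.
Dating window: the latest signature is 38 days after the earliest; the limit is 60 days. Within the window.

Not effective — insufficient signatures.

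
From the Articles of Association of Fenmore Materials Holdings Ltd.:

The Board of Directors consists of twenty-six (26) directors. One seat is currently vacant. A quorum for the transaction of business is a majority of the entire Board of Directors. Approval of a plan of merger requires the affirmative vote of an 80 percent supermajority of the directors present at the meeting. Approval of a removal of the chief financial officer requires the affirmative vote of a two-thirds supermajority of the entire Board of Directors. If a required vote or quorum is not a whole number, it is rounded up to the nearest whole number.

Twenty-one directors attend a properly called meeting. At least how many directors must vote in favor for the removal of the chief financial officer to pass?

18

The removal of the chief financial officer requires two-thirds of the entire Board of Directors (26).
2/3 of 26 = 17.33, rounded up to 18.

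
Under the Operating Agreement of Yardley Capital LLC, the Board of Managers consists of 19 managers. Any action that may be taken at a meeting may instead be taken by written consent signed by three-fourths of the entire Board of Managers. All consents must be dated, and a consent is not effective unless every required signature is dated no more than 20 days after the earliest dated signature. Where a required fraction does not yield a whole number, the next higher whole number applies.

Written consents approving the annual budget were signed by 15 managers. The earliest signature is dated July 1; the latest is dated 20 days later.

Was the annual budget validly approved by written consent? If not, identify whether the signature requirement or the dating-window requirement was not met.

Signatures required: three-fourths of 19 — 3/4 of 19 = 14.25, rounded up to 15, so 15 needed; 15 signed. Sufficient.
Dating window: the latest signature is 20 days after the earliest; the limit is 20 days. Within the window.

Effective — both the signature and dating-window requirements are satisfied.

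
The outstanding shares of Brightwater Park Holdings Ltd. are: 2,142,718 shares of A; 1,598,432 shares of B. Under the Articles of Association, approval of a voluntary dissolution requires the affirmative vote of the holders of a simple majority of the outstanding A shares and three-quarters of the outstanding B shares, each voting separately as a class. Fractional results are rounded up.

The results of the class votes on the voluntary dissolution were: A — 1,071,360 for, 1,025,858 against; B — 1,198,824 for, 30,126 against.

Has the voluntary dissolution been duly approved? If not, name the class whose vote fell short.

Approved — every class gave the required vote.

A: a majority of 2142718 is 1071360; 1,071,360 required, 1,071,360 in favor — approved.
B: 3/4 of 1598432 = 1198824; 1,198,824 required, 1,198,824 in favor — approved.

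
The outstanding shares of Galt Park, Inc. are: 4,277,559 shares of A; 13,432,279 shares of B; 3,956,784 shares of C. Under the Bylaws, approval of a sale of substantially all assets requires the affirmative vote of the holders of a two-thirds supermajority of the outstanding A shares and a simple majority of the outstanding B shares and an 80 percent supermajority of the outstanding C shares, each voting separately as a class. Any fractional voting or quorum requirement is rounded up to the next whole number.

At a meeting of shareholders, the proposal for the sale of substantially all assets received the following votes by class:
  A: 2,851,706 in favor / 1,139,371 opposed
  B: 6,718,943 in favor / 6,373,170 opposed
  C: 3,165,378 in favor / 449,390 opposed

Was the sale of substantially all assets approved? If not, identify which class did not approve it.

A: 2/3 of 4277559 = 2851706; 2,851,706 required, 2,851,706 in favor — approved.
B: a majority of 13432279 is 6716140; 6,716,140 required, 6,718,943 in favor — approved.
C: 4/5 of 3956784 = 3165427.20, rounded up to 3165428; 3,165,428 required, 3,165,378 in favor — not approved.

Not approved — the C shares did not give the required vote.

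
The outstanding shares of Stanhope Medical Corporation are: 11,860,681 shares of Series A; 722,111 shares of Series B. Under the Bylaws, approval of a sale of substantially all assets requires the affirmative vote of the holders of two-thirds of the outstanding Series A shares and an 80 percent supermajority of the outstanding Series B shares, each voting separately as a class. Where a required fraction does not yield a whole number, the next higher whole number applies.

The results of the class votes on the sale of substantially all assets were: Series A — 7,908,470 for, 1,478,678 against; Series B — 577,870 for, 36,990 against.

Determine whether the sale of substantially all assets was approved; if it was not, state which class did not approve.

Approved — every class gave the required vote.

Series A: 2/3 of 11860681 = 7907120.67, rounded up to 7907121; 7,907,121 required, 7,908,470 in favor — approved.
Series B: 4/5 of 722111 = 577688.80, rounded up to 577689; 577,689 required, 577,870 in favor — approved.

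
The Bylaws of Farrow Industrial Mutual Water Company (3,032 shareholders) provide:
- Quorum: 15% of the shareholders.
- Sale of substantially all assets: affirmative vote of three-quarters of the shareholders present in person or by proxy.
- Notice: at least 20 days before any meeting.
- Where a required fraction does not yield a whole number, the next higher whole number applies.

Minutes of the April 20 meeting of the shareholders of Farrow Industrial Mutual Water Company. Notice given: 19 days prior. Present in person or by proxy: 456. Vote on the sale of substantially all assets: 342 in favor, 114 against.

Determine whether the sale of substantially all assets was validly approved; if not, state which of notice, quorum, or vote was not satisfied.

Invalid — notice requirement not satisfied.

Notice: 19 days given; 20 required. Not satisfied.
Quorum: 15% of 3,032 = 454.80, rounded up to 455; 456 present. Satisfied.
Vote: requires three-fourths of those present (456); 3/4 of 456 = 342, so 342 needed; 342 in favor. Satisfied.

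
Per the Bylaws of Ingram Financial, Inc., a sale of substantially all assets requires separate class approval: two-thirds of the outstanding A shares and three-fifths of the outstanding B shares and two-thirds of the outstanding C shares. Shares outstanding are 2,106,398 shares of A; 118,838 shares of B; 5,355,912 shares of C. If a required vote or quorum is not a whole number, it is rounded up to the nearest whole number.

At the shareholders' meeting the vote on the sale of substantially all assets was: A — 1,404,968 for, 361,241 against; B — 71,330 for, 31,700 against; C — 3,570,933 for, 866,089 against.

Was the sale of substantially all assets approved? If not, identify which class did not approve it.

Approved — every class gave the required vote.

A: 2/3 of 2106398 = 1404265.33, rounded up to 1404266; 1,404,266 required, 1,404,968 in favor — approved.
B: 3/5 of 118838 = 71302.80, rounded up to 71303; 71,303 required, 71,330 in favor — approved.
C: 2/3 of 5355912 = 3570608; 3,570,608 required, 3,570,933 in favor — approved.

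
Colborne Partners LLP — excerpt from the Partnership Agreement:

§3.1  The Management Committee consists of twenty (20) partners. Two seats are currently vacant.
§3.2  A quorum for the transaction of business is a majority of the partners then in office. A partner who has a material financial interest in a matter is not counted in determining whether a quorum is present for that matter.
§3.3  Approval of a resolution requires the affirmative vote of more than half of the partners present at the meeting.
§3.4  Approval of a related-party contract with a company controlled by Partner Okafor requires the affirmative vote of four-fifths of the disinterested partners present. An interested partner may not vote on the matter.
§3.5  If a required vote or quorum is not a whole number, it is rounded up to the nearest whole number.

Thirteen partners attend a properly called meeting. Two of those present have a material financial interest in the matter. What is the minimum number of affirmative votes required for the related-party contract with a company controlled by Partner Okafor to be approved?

9

The related-party contract with a company controlled by Partner Okafor requires four-fifths of the disinterested partners present (13 − 2 = 11).
4/5 of 11 = 8.80, rounded up to 9.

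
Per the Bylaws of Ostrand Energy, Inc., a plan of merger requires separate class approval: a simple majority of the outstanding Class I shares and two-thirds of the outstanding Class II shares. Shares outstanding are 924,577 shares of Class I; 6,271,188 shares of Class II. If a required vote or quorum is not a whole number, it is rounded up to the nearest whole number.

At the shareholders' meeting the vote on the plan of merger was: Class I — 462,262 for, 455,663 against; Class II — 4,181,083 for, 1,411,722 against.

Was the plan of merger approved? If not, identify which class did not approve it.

Class I: a majority of 924577 is 462289; 462,289 required, 462,262 in favor — not approved.
Class II: 2/3 of 6271188 = 4180792; 4,180,792 required, 4,181,083 in favor — approved.

Not approved — the Class I shares did not give the required vote.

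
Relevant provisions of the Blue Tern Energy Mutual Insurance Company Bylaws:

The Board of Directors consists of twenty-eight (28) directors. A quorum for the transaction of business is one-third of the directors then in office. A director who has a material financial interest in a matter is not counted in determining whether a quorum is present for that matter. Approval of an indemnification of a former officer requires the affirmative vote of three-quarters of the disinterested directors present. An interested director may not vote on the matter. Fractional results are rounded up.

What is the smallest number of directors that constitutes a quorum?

10

1/3 of 28 = 9.33, rounded up to 10.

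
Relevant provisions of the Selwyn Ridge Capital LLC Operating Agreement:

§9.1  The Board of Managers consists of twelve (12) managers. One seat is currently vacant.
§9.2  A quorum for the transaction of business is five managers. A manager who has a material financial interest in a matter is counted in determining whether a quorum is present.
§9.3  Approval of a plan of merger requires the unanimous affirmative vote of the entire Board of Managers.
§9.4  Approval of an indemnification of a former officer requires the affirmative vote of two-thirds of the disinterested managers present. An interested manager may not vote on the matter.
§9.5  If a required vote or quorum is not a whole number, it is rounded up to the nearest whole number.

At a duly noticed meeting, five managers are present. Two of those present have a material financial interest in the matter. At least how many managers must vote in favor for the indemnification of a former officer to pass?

The indemnification of a former officer requires two-thirds of the disinterested managers present (5 − 2 = 3).
2/3 of 3 = 2.

2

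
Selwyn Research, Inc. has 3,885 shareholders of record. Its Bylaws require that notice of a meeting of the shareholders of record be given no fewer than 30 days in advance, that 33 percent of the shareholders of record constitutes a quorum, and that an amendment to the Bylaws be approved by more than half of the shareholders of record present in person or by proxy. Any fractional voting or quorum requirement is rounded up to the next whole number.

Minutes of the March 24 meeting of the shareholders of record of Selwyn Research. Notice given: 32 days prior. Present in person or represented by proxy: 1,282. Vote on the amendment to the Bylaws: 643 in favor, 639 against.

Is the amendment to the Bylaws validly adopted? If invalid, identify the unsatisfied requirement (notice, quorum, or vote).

Notice: 32 days given; 30 required. Satisfied.
Quorum: 33% of 3,885 = 1,282.05, rounded up to 1,283; 1,282 present. Not satisfied.
Vote: requires a majority of those present (1,282); a majority of 1282 is 642, so 642 needed; 643 in favor. Satisfied.

Invalid — quorum requirement not satisfied.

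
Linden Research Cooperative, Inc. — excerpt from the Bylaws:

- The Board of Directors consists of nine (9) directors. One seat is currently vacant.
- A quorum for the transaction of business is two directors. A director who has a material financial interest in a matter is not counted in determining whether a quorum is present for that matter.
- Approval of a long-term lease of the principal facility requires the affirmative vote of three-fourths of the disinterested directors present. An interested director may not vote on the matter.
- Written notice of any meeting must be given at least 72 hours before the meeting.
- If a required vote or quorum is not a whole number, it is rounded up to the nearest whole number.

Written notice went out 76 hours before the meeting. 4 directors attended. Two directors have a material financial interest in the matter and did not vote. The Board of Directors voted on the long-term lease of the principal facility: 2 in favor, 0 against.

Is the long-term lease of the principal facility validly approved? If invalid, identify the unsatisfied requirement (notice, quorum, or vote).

Notice: 76 hours given; 72 required (76 ≥ 72). Satisfied.
Quorum: 4 present, but the 2 interested directors do not count, leaving 2. Quorum is 2. Satisfied.
Vote: the long-term lease of the principal facility requires three-fourths of the disinterested directors present (4 − 2 = 2). 3/4 of 2 = 1.50, rounded up to 2, so 2 affirmative votes are needed; 2 voted in favor. Satisfied.

Valid — all requirements satisfied.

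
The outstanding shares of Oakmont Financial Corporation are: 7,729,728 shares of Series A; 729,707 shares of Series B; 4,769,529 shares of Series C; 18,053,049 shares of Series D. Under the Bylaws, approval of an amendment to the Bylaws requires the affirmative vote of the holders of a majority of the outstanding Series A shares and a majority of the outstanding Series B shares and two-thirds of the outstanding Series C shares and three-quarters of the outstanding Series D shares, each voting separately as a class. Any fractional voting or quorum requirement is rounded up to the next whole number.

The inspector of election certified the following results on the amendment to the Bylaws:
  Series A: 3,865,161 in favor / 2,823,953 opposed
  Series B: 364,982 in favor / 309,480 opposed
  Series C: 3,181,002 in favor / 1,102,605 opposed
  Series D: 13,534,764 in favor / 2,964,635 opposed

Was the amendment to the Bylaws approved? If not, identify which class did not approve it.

Not approved — the Series D shares did not give the required vote.

Series A: a majority of 7729728 is 3864865; 3,864,865 required, 3,865,161 in favor — approved.
Series B: a majority of 729707 is 364854; 364,854 required, 364,982 in favor — approved.
Series C: 2/3 of 4769529 = 3179686; 3,179,686 required, 3,181,002 in favor — approved.
Series D: 3/4 of 18053049 = 13539786.75, rounded up to 13539787; 13,539,787 required, 13,534,764 in favor — not approved.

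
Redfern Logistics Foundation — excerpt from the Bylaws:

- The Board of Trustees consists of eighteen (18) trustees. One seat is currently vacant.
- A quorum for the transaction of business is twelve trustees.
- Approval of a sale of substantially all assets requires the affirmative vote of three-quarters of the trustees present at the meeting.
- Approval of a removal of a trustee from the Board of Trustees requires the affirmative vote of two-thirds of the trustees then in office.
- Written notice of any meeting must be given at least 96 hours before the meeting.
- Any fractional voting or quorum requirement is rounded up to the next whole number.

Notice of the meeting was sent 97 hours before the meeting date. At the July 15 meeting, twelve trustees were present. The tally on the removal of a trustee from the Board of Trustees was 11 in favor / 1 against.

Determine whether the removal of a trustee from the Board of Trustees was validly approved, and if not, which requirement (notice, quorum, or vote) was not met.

Invalid — vote requirement not satisfied.

Notice: 97 hours given; 96 required (97 ≥ 96). Satisfied.
Quorum: 12 present; quorum is 12. Satisfied.
Vote: the removal of a trustee from the Board of Trustees requires two-thirds of the trustees then in office (17). 2/3 of 17 = 11.33, rounded up to 12, so 12 affirmative votes are needed; 11 voted in favor. Not satisfied.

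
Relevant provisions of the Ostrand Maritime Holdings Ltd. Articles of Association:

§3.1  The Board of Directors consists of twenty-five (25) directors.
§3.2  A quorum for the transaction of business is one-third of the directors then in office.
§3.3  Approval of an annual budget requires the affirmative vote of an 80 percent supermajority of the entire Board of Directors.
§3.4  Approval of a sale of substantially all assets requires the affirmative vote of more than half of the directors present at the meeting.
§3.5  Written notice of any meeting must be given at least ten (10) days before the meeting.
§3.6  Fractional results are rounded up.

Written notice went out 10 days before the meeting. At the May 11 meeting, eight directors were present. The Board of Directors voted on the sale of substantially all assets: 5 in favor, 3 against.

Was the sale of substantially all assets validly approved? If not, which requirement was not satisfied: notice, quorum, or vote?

Notice: 10 days given; 10 required (10 ≥ 10). Satisfied.
Quorum: 8 present; quorum is 9. Not satisfied.
Vote: the sale of substantially all assets requires a majority of the directors present (8). A majority of 8 is 5, so 5 affirmative votes are needed; 5 voted in favor. Satisfied. (Moot — without a quorum no business can be validly transacted.)

Invalid — quorum requirement not satisfied.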